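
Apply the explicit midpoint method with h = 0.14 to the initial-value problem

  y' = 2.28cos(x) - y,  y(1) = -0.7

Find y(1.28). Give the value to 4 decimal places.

Midpoint: k1 = f(x_n, y_n); k2 = f(x_n + h/2, y_n + (h/2)·k1); y_{n+1} = y_n + h·k2.
x=1.000000, y=-0.700000:
  k1 = f(1.000000, -0.700000) = 1.931889
  k2 = f(1.070000, -0.564768) = 1.659451
  y ← -0.700000 + 0.14·1.659451 = -0.467677
x=1.140000, y=-0.467677:
  k1 = f(1.140000, -0.467677) = 1.419792
  k2 = f(1.210000, -0.368291) = 1.173176
  y ← -0.467677 + 0.14·1.173176 = -0.303432
y(1.28) ≈ -0.3034

-0.3034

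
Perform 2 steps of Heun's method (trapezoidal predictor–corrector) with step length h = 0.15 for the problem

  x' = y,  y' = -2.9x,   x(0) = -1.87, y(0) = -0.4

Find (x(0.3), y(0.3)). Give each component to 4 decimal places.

-1.7440, 1.2256

Heun on (x,y): k1 = f(s_n, state_n); k2 = f(s_n + h, state_n + h·k1); state_{n+1} = state_n + (h/2)·(k1 + k2).
0.000000: (-1.870000, -0.400000)
  k1 = (-0.400000, 5.423000)
  predictor → (-1.930000, 0.413450)
  k2 = (0.413450, 5.597000)
  → (-1.868991, 0.426500)
0.150000: (-1.868991, 0.426500)
  k1 = (0.426500, 5.420075)
  predictor → (-1.805016, 1.239511)
  k2 = (1.239511, 5.234547)
  → (-1.744040, 1.225597)
(x(0.3), y(0.3)) ≈ (-1.7440, 1.2256)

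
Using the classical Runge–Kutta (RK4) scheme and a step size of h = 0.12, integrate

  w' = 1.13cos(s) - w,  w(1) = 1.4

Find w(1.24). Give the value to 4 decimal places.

RK4: k1 = f(s_n, w_n); k2 = f(s_n + h/2, w_n + (h/2)·k1); k3 = f(s_n + h/2, w_n + (h/2)·k2); k4 = f(s_n + h, w_n + h·k3); w_{n+1} = w_n + (h/6)·(k1 + 2k2 + 2k3 + k4).
s=1.000000, w=1.400000:
  k1 = f(1.000000, 1.400000) = -0.789458
  k2 = f(1.060000, 1.352632) = -0.800207
  k3 = f(1.060000, 1.351988) = -0.799562
  k4 = f(1.120000, 1.304053) = -0.811731
  w ← 1.400000 + (0.12/6)·(k1 + 2k2 + 2k3 + k4) = 1.303985
s=1.120000, w=1.303985:
  k1 = f(1.120000, 1.303985) = -0.811664
  k2 = f(1.180000, 1.255286) = -0.824841
  k3 = f(1.180000, 1.254495) = -0.824050
  k4 = f(1.240000, 1.205099) = -0.838080
  w ← 1.303985 + (0.12/6)·(k1 + 2k2 + 2k3 + k4) = 1.205035
w(1.24) ≈ 1.2050

1.2050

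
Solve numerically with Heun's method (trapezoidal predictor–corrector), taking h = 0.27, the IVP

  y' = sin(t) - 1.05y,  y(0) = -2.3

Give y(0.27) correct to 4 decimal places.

Heun: k1 = f(t_n, y_n); k2 = f(t_n + h, y_n + h·k1); y_{n+1} = y_n + (h/2)·(k1 + k2).
t=0.000000, y=-2.300000:
  k1 = f(0.000000, -2.300000) = 2.415000
  k2 = f(0.270000, -1.647950) = 1.997079
  y ← -2.300000 + (0.27/2)·(2.415000 + 1.997079) = -1.704369
y(0.27) ≈ -1.7044

-1.7044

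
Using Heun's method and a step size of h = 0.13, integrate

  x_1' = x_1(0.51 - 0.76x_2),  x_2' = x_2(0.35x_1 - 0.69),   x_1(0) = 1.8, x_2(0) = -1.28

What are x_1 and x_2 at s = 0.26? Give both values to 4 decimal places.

2.6415, -1.3046

Heun on (x_1,x_2): k1 = f(s_n, state_n); k2 = f(s_n + h, state_n + h·k1); state_{n+1} = state_n + (h/2)·(k1 + k2).
0.000000: (1.800000, -1.280000)
  k1 = (2.669040, 0.076800)
  predictor → (2.146975, -1.270016)
  k2 = (3.167244, -0.078031)
  → (2.179358, -1.280080)
0.130000: (2.179358, -1.280080)
  k1 = (3.231685, -0.093158)
  predictor → (2.599478, -1.292191)
  k2 = (3.878589, -0.284046)
  → (2.641526, -1.304598)
(x_1(0.26), x_2(0.26)) ≈ (2.6415, -1.3046)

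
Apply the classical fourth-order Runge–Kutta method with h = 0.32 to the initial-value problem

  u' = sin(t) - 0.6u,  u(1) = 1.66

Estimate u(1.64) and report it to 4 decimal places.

1.6394

RK4: k1 = f(t_n, u_n); k2 = f(t_n + h/2, u_n + (h/2)·k1); k3 = f(t_n + h/2, u_n + (h/2)·k2); k4 = f(t_n + h, u_n + h·k3); u_{n+1} = u_n + (h/6)·(k1 + 2k2 + 2k3 + k4).
t=1.000000, u=1.660000:
  k1 = f(1.000000, 1.660000) = -0.154529
  k2 = f(1.160000, 1.635275) = -0.064362
  k3 = f(1.160000, 1.649702) = -0.073018
  k4 = f(1.320000, 1.636634) = -0.013265
  u ← 1.660000 + (0.32/6)·(k1 + 2k2 + 2k3 + k4) = 1.636397
t=1.320000, u=1.636397:
  k1 = f(1.320000, 1.636397) = -0.013123
  k2 = f(1.480000, 1.634297) = 0.015302
  k3 = f(1.480000, 1.638845) = 0.012574
  k4 = f(1.640000, 1.640421) = 0.013354
  u ← 1.636397 + (0.32/6)·(k1 + 2k2 + 2k3 + k4) = 1.639383
u(1.64) ≈ 1.6394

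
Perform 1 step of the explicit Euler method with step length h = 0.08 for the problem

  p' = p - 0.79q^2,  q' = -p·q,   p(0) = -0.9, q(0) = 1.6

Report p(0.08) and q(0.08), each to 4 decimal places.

-1.1338, 1.7152

Euler on (p,q): p_{n+1} = p_n + h·p', q_{n+1} = q_n + h·q'.
0.000000: (-0.900000, 1.600000); f=(-2.922400, 1.440000) → (-1.133792, 1.715200)
(p(0.08), q(0.08)) ≈ (-1.1338, 1.7152)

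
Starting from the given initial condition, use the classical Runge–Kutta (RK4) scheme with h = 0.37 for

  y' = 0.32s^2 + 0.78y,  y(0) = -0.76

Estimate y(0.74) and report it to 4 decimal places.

RK4: k1 = f(s_n, y_n); k2 = f(s_n + h/2, y_n + (h/2)·k1); k3 = f(s_n + h/2, y_n + (h/2)·k2); k4 = f(s_n + h, y_n + h·k3); y_{n+1} = y_n + (h/6)·(k1 + 2k2 + 2k3 + k4).
s=0.000000, y=-0.760000:
  k1 = f(0.000000, -0.760000) = -0.592800
  k2 = f(0.185000, -0.869668) = -0.667389
  k3 = f(0.185000, -0.883467) = -0.678152
  k4 = f(0.370000, -1.010916) = -0.744707
  y ← -0.760000 + (0.37/6)·(k1 + 2k2 + 2k3 + k4) = -1.008430
s=0.370000, y=-1.008430:
  k1 = f(0.370000, -1.008430) = -0.742767
  k2 = f(0.555000, -1.145842) = -0.795188
  k3 = f(0.555000, -1.155540) = -0.802753
  k4 = f(0.740000, -1.305448) = -0.843018
  y ← -1.008430 + (0.37/6)·(k1 + 2k2 + 2k3 + k4) = -1.303299
y(0.74) ≈ -1.3033

-1.3033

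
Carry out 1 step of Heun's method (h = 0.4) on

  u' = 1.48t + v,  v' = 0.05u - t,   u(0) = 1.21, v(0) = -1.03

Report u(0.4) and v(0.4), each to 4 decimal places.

Heun on (u,v): k1 = f(t_n, state_n); k2 = f(t_n + h, state_n + h·k1); state_{n+1} = state_n + (h/2)·(k1 + k2).
0.000000: (1.210000, -1.030000)
  k1 = (-1.030000, 0.060500)
  predictor → (0.798000, -1.005800)
  k2 = (-0.413800, -0.360100)
  → (0.921240, -1.089920)
(u(0.4), v(0.4)) ≈ (0.9212, -1.0899)

0.9212, -1.0899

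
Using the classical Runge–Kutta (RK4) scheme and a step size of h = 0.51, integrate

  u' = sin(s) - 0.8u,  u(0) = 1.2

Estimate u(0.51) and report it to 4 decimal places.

0.9096

RK4: k1 = f(s_n, u_n); k2 = f(s_n + h/2, u_n + (h/2)·k1); k3 = f(s_n + h/2, u_n + (h/2)·k2); k4 = f(s_n + h, u_n + h·k3); u_{n+1} = u_n + (h/6)·(k1 + 2k2 + 2k3 + k4).
s=0.000000, u=1.200000:
  k1 = f(0.000000, 1.200000) = -0.960000
  k2 = f(0.255000, 0.955200) = -0.511915
  k3 = f(0.255000, 1.069462) = -0.603324
  k4 = f(0.510000, 0.892305) = -0.225667
  u ← 1.200000 + (0.51/6)·(k1 + 2k2 + 2k3 + k4) = 0.909628
u(0.51) ≈ 0.9096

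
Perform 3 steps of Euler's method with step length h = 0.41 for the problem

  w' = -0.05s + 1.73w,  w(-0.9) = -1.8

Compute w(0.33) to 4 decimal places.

-8.9166

Euler: w_{n+1} = w_n + h·f(s_n, w_n).
s=-0.900000, w=-1.800000: f=-3.069000 → w ← -1.800000 + 0.41·(-3.069000) = -3.058290
s=-0.490000, w=-3.058290: f=-5.266342 → w ← -3.058290 + 0.41·(-5.266342) = -5.217490
s=-0.080000, w=-5.217490: f=-9.022258 → w ← -5.217490 + 0.41·(-9.022258) = -8.916616
w(0.33) ≈ -8.9166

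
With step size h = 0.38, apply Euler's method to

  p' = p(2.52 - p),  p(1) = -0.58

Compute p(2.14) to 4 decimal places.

-9.6313

Euler: p_{n+1} = p_n + h·f(x_n, p_n).
x=1.000000, p=-0.580000: f=-1.798000 → p ← -0.580000 + 0.38·(-1.798000) = -1.263240
x=1.380000, p=-1.263240: f=-4.779140 → p ← -1.263240 + 0.38·(-4.779140) = -3.079313
x=1.760000, p=-3.079313: f=-17.242039 → p ← -3.079313 + 0.38·(-17.242039) = -9.631288
p(2.14) ≈ -9.6313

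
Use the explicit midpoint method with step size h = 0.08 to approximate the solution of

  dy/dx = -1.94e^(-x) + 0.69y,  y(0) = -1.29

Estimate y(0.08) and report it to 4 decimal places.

Midpoint: k1 = f(x_n, y_n); k2 = f(x_n + h/2, y_n + (h/2)·k1); y_{n+1} = y_n + h·k2.
x=0.000000, y=-1.290000:
  k1 = f(0.000000, -1.290000) = -2.830100
  k2 = f(0.040000, -1.403204) = -2.832142
  y ← -1.290000 + 0.08·(-2.832142) = -1.516571
y(0.08) ≈ -1.5166

-1.5166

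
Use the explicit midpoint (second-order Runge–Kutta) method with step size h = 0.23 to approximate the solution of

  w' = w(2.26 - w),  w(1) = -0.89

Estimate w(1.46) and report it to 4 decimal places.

-5.0064

Midpoint: k1 = f(t_n, w_n); k2 = f(t_n + h/2, w_n + (h/2)·k1); w_{n+1} = w_n + h·k2.
t=1.000000, w=-0.890000:
  k1 = f(1.000000, -0.890000) = -2.803500
  k2 = f(1.115000, -1.212403) = -4.209949
  w ← -0.890000 + 0.23·(-4.209949) = -1.858288
t=1.230000, w=-1.858288:
  k1 = f(1.230000, -1.858288) = -7.652967
  k2 = f(1.345000, -2.738380) = -13.687461
  w ← -1.858288 + 0.23·(-13.687461) = -5.006404
w(1.46) ≈ -5.0064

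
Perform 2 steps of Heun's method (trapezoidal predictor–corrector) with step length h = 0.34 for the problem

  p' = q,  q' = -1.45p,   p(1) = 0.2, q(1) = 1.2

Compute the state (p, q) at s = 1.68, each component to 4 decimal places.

0.8820, 0.6255

Heun on (p,q): k1 = f(s_n, state_n); k2 = f(s_n + h, state_n + h·k1); state_{n+1} = state_n + (h/2)·(k1 + k2).
1.000000: (0.200000, 1.200000)
  k1 = (1.200000, -0.290000)
  predictor → (0.608000, 1.101400)
  k2 = (1.101400, -0.881600)
  → (0.591238, 1.000828)
1.340000: (0.591238, 1.000828)
  k1 = (1.000828, -0.857295)
  predictor → (0.931520, 0.709348)
  k2 = (0.709348, -1.350703)
  → (0.881968, 0.625468)
(p(1.68), q(1.68)) ≈ (0.8820, 0.6255)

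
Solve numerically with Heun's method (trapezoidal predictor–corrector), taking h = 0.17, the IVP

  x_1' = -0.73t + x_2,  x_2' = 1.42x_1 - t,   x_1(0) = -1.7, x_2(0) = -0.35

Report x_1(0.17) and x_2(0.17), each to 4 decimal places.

-1.8049, -0.7820

Heun on (x_1,x_2): k1 = f(t_n, state_n); k2 = f(t_n + h, state_n + h·k1); state_{n+1} = state_n + (h/2)·(k1 + k2).
0.000000: (-1.700000, -0.350000)
  k1 = (-0.350000, -2.414000)
  predictor → (-1.759500, -0.760380)
  k2 = (-0.884480, -2.668490)
  → (-1.804931, -0.782012)
(x_1(0.17), x_2(0.17)) ≈ (-1.8049, -0.7820)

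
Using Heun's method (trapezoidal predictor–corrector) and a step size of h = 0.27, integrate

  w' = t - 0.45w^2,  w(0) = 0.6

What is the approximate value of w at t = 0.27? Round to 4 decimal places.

0.5958

Heun: k1 = f(t_n, w_n); k2 = f(t_n + h, w_n + h·k1); w_{n+1} = w_n + (h/2)·(k1 + k2).
t=0.000000, w=0.600000:
  k1 = f(0.000000, 0.600000) = -0.162000
  k2 = f(0.270000, 0.556260) = 0.130759
  w ← 0.600000 + (0.27/2)·(-0.162000 + 0.130759) = 0.595782
w(0.27) ≈ 0.5958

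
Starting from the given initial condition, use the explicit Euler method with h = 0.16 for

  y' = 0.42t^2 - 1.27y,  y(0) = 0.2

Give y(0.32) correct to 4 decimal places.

Euler: y_{n+1} = y_n + h·f(t_n, y_n).
t=0.000000, y=0.200000: f=-0.254000 → y ← 0.200000 + 0.16·(-0.254000) = 0.159360
t=0.160000, y=0.159360: f=-0.191635 → y ← 0.159360 + 0.16·(-0.191635) = 0.128698
y(0.32) ≈ 0.1287

0.1287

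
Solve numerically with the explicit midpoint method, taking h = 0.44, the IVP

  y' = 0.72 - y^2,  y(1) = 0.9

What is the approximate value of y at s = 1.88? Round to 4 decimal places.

0.8631

Midpoint: k1 = f(s_n, y_n); k2 = f(s_n + h/2, y_n + (h/2)·k1); y_{n+1} = y_n + h·k2.
s=1.000000, y=0.900000:
  k1 = f(1.000000, 0.900000) = -0.090000
  k2 = f(1.220000, 0.880200) = -0.054752
  y ← 0.900000 + 0.44·(-0.054752) = 0.875909
s=1.440000, y=0.875909:
  k1 = f(1.440000, 0.875909) = -0.047217
  k2 = f(1.660000, 0.865521) = -0.029127
  y ← 0.875909 + 0.44·(-0.029127) = 0.863093
y(1.88) ≈ 0.8631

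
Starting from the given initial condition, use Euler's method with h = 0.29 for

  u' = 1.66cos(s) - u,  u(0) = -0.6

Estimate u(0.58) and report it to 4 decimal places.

Euler: u_{n+1} = u_n + h·f(s_n, u_n).
s=0.000000, u=-0.600000: f=2.260000 → u ← -0.600000 + 0.29·2.260000 = 0.055400
s=0.290000, u=0.055400: f=1.535285 → u ← 0.055400 + 0.29·1.535285 = 0.500633
u(0.58) ≈ 0.5006

0.5006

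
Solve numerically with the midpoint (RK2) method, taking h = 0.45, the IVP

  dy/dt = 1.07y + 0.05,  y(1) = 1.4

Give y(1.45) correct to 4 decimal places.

2.2643

Midpoint: k1 = f(t_n, y_n); k2 = f(t_n + h/2, y_n + (h/2)·k1); y_{n+1} = y_n + h·k2.
t=1.000000, y=1.400000:
  k1 = f(1.000000, 1.400000) = 1.548000
  k2 = f(1.225000, 1.748300) = 1.920681
  y ← 1.400000 + 0.45·1.920681 = 2.264306
y(1.45) ≈ 2.2643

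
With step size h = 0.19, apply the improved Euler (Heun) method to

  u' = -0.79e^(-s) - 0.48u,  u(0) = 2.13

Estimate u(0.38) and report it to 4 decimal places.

1.5487

Heun: k1 = f(s_n, u_n); k2 = f(s_n + h, u_n + h·k1); u_{n+1} = u_n + (h/2)·(k1 + k2).
s=0.000000, u=2.130000:
  k1 = f(0.000000, 2.130000) = -1.812400
  k2 = f(0.190000, 1.785644) = -1.510407
  u ← 2.130000 + (0.19/2)·(-1.812400 + (-1.510407)) = 1.814333
s=0.190000, u=1.814333:
  k1 = f(0.190000, 1.814333) = -1.524178
  k2 = f(0.380000, 1.524740) = -1.272126
  u ← 1.814333 + (0.19/2)·(-1.524178 + (-1.272126)) = 1.548685
u(0.38) ≈ 1.5487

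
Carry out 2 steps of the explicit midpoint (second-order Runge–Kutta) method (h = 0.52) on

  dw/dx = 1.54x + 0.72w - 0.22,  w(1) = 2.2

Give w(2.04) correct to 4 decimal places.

7.5857

Midpoint: k1 = f(x_n, w_n); k2 = f(x_n + h/2, w_n + (h/2)·k1); w_{n+1} = w_n + h·k2.
x=1.000000, w=2.200000:
  k1 = f(1.000000, 2.200000) = 2.904000
  k2 = f(1.260000, 2.955040) = 3.848029
  w ← 2.200000 + 0.52·3.848029 = 4.200975
x=1.520000, w=4.200975:
  k1 = f(1.520000, 4.200975) = 5.145502
  k2 = f(1.780000, 5.538805) = 6.509140
  w ← 4.200975 + 0.52·6.509140 = 7.585728
w(2.04) ≈ 7.5857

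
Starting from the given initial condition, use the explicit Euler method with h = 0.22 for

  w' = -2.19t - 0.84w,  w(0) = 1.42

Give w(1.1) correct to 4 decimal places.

Euler: w_{n+1} = w_n + h·f(t_n, w_n).
t=0.000000, w=1.420000: f=-1.192800 → w ← 1.420000 + 0.22·(-1.192800) = 1.157584
t=0.220000, w=1.157584: f=-1.454171 → w ← 1.157584 + 0.22·(-1.454171) = 0.837666
t=0.440000, w=0.837666: f=-1.667240 → w ← 0.837666 + 0.22·(-1.667240) = 0.470874
t=0.660000, w=0.470874: f=-1.840934 → w ← 0.470874 + 0.22·(-1.840934) = 0.065868
t=0.880000, w=0.065868: f=-1.982529 → w ← 0.065868 + 0.22·(-1.982529) = -0.370288
w(1.1) ≈ -0.3703

-0.3703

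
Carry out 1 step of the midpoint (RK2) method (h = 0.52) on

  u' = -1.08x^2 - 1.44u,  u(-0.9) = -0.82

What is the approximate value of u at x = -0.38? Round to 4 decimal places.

-0.4956

Midpoint: k1 = f(x_n, u_n); k2 = f(x_n + h/2, u_n + (h/2)·k1); u_{n+1} = u_n + h·k2.
x=-0.900000, u=-0.820000:
  k1 = f(-0.900000, -0.820000) = 0.306000
  k2 = f(-0.640000, -0.740440) = 0.623866
  u ← -0.820000 + 0.52·0.623866 = -0.495590
u(-0.38) ≈ -0.4956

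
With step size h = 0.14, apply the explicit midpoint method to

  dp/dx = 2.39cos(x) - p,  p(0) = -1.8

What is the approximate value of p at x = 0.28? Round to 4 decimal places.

-0.7878

Midpoint: k1 = f(x_n, p_n); k2 = f(x_n + h/2, p_n + (h/2)·k1); p_{n+1} = p_n + h·k2.
x=0.000000, p=-1.800000:
  k1 = f(0.000000, -1.800000) = 4.190000
  k2 = f(0.070000, -1.506700) = 3.890847
  p ← -1.800000 + 0.14·3.890847 = -1.255281
x=0.140000, p=-1.255281:
  k1 = f(0.140000, -1.255281) = 3.621898
  k2 = f(0.210000, -1.001749) = 3.339242
  p ← -1.255281 + 0.14·3.339242 = -0.787787
p(0.28) ≈ -0.7878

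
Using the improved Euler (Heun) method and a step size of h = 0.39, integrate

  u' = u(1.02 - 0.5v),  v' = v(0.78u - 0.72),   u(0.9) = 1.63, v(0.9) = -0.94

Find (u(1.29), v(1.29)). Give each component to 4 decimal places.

Heun on (u,v): k1 = f(s_n, state_n); k2 = f(s_n + h, state_n + h·k1); state_{n+1} = state_n + (h/2)·(k1 + k2).
0.900000: (1.630000, -0.940000)
  k1 = (2.428700, -0.518316)
  predictor → (2.577193, -1.142143)
  k2 = (4.100499, -1.473605)
  → (2.903194, -1.328425)
(u(1.29), v(1.29)) ≈ (2.9032, -1.3284)

2.9032, -1.3284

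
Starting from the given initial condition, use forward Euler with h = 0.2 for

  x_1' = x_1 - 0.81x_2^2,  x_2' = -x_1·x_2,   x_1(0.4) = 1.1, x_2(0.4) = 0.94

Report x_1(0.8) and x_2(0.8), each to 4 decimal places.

Euler on (x_1,x_2): x_1_{n+1} = x_1_n + h·x_1', x_2_{n+1} = x_2_n + h·x_2'.
0.400000: (1.100000, 0.940000); f=(0.384284, -1.034000) → (1.176857, 0.733200)
0.600000: (1.176857, 0.733200); f=(0.741415, -0.862871) → (1.325140, 0.560626)
(x_1(0.8), x_2(0.8)) ≈ (1.3251, 0.5606)

1.3251, 0.5606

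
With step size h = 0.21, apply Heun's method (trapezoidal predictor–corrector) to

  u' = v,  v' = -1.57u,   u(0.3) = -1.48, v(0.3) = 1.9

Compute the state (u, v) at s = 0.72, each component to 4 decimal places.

Heun on (u,v): k1 = f(s_n, state_n); k2 = f(s_n + h, state_n + h·k1); state_{n+1} = state_n + (h/2)·(k1 + k2).
0.300000: (-1.480000, 1.900000)
  k1 = (1.900000, 2.323600)
  predictor → (-1.081000, 2.387956)
  k2 = (2.387956, 1.697170)
  → (-1.029765, 2.322181)
0.510000: (-1.029765, 2.322181)
  k1 = (2.322181, 1.616730)
  predictor → (-0.542107, 2.661694)
  k2 = (2.661694, 0.851107)
  → (-0.506458, 2.581304)
(u(0.72), v(0.72)) ≈ (-0.5065, 2.5813)

-0.5065, 2.5813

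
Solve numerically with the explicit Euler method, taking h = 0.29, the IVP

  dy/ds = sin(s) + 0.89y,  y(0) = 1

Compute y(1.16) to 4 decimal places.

Euler: y_{n+1} = y_n + h·f(s_n, y_n).
s=0.000000, y=1.000000: f=0.890000 → y ← 1.000000 + 0.29·0.890000 = 1.258100
s=0.290000, y=1.258100: f=1.405661 → y ← 1.258100 + 0.29·1.405661 = 1.665742
s=0.580000, y=1.665742: f=2.030534 → y ← 1.665742 + 0.29·2.030534 = 2.254597
s=0.870000, y=2.254597: f=2.770920 → y ← 2.254597 + 0.29·2.770920 = 3.058163
y(1.16) ≈ 3.0582

3.0582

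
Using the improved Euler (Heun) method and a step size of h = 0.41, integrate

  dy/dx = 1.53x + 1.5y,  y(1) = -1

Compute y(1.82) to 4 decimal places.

Heun: k1 = f(x_n, y_n); k2 = f(x_n + h, y_n + h·k1); y_{n+1} = y_n + (h/2)·(k1 + k2).
x=1.000000, y=-1.000000:
  k1 = f(1.000000, -1.000000) = 0.030000
  k2 = f(1.410000, -0.987700) = 0.675750
  y ← -1.000000 + (0.41/2)·(0.030000 + 0.675750) = -0.855321
x=1.410000, y=-0.855321:
  k1 = f(1.410000, -0.855321) = 0.874318
  k2 = f(1.820000, -0.496851) = 2.039324
  y ← -0.855321 + (0.41/2)·(0.874318 + 2.039324) = -0.258025
y(1.82) ≈ -0.2580

-0.2580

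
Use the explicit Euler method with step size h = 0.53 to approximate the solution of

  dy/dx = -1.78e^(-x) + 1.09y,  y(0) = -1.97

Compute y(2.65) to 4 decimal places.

-28.5131

Euler: y_{n+1} = y_n + h·f(x_n, y_n).
x=0.000000, y=-1.970000: f=-3.927300 → y ← -1.970000 + 0.53·(-3.927300) = -4.051469
x=0.530000, y=-4.051469: f=-5.463818 → y ← -4.051469 + 0.53·(-5.463818) = -6.947293
x=1.060000, y=-6.947293: f=-8.189240 → y ← -6.947293 + 0.53·(-8.189240) = -11.287590
x=1.590000, y=-11.287590: f=-12.666461 → y ← -11.287590 + 0.53·(-12.666461) = -18.000814
x=2.120000, y=-18.000814: f=-19.834544 → y ← -18.000814 + 0.53·(-19.834544) = -28.513122
y(2.65) ≈ -28.5131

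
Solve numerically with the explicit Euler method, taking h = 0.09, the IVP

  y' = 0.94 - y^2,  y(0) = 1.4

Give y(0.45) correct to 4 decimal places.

Euler: y_{n+1} = y_n + h·f(x_n, y_n).
x=0.000000, y=1.400000: f=-1.020000 → y ← 1.400000 + 0.09·(-1.020000) = 1.308200
x=0.090000, y=1.308200: f=-0.771387 → y ← 1.308200 + 0.09·(-0.771387) = 1.238775
x=0.180000, y=1.238775: f=-0.594564 → y ← 1.238775 + 0.09·(-0.594564) = 1.185264
x=0.270000, y=1.185264: f=-0.464852 → y ← 1.185264 + 0.09·(-0.464852) = 1.143428
x=0.360000, y=1.143428: f=-0.367427 → y ← 1.143428 + 0.09·(-0.367427) = 1.110359
y(0.45) ≈ 1.1104

1.1104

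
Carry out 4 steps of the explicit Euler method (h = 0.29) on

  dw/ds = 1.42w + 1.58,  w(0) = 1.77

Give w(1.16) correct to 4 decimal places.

10.3395

Euler: w_{n+1} = w_n + h·f(s_n, w_n).
s=0.000000, w=1.770000: f=4.093400 → w ← 1.770000 + 0.29·4.093400 = 2.957086
s=0.290000, w=2.957086: f=5.779062 → w ← 2.957086 + 0.29·5.779062 = 4.633014
s=0.580000, w=4.633014: f=8.158880 → w ← 4.633014 + 0.29·8.158880 = 6.999089
s=0.870000, w=6.999089: f=11.518707 → w ← 6.999089 + 0.29·11.518707 = 10.339514
w(1.16) ≈ 10.3395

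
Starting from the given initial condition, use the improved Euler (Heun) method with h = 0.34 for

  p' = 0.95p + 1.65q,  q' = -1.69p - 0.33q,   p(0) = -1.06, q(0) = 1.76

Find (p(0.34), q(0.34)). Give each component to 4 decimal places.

-0.1954, 1.9632

Heun on (p,q): k1 = f(t_n, state_n); k2 = f(t_n + h, state_n + h·k1); state_{n+1} = state_n + (h/2)·(k1 + k2).
0.000000: (-1.060000, 1.760000)
  k1 = (1.897000, 1.210600)
  predictor → (-0.415020, 2.171604)
  k2 = (3.188878, -0.015246)
  → (-0.195401, 1.963210)
(p(0.34), q(0.34)) ≈ (-0.1954, 1.9632)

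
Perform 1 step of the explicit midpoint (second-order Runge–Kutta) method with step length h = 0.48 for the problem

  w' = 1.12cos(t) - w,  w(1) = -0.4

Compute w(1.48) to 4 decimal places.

-0.1492

Midpoint: k1 = f(t_n, w_n); k2 = f(t_n + h/2, w_n + (h/2)·k1); w_{n+1} = w_n + h·k2.
t=1.000000, w=-0.400000:
  k1 = f(1.000000, -0.400000) = 1.005139
  k2 = f(1.240000, -0.158767) = 0.522539
  w ← -0.400000 + 0.48·0.522539 = -0.149181
w(1.48) ≈ -0.1492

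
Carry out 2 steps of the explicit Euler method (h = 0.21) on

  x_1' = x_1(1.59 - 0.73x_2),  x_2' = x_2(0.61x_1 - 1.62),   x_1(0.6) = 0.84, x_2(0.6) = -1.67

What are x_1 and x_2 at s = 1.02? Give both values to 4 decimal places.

2.0438, -1.0648

Euler on (x_1,x_2): x_1_{n+1} = x_1_n + h·x_1', x_2_{n+1} = x_2_n + h·x_2'.
0.600000: (0.840000, -1.670000); f=(2.359644, 1.849692) → (1.335525, -1.281565)
0.810000: (1.335525, -1.281565); f=(3.372925, 1.032082) → (2.043840, -1.064827)
(x_1(1.02), x_2(1.02)) ≈ (2.0438, -1.0648)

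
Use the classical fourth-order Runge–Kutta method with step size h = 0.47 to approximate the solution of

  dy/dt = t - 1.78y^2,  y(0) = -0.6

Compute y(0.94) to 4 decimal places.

-3.0253

RK4: k1 = f(t_n, y_n); k2 = f(t_n + h/2, y_n + (h/2)·k1); k3 = f(t_n + h/2, y_n + (h/2)·k2); k4 = f(t_n + h, y_n + h·k3); y_{n+1} = y_n + (h/6)·(k1 + 2k2 + 2k3 + k4).
t=0.000000, y=-0.600000:
  k1 = f(0.000000, -0.600000) = -0.640800
  k2 = f(0.235000, -0.750588) = -0.767821
  k3 = f(0.235000, -0.780438) = -0.849168
  k4 = f(0.470000, -0.999109) = -1.306830
  y ← -0.600000 + (0.47/6)·(k1 + 2k2 + 2k3 + k4) = -1.005893
t=0.470000, y=-1.005893:
  k1 = f(0.470000, -1.005893) = -1.331039
  k2 = f(0.705000, -1.318687) = -2.390304
  k3 = f(0.705000, -1.567614) = -3.669196
  k4 = f(0.940000, -2.730415) = -12.330193
  y ← -1.005893 + (0.47/6)·(k1 + 2k2 + 2k3 + k4) = -3.025344
y(0.94) ≈ -3.0253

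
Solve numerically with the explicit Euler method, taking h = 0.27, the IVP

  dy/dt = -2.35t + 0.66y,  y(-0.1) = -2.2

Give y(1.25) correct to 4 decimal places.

Euler: y_{n+1} = y_n + h·f(t_n, y_n).
t=-0.100000, y=-2.200000: f=-1.217000 → y ← -2.200000 + 0.27·(-1.217000) = -2.528590
t=0.170000, y=-2.528590: f=-2.068369 → y ← -2.528590 + 0.27·(-2.068369) = -3.087050
t=0.440000, y=-3.087050: f=-3.071453 → y ← -3.087050 + 0.27·(-3.071453) = -3.916342
t=0.710000, y=-3.916342: f=-4.253286 → y ← -3.916342 + 0.27·(-4.253286) = -5.064729
t=0.980000, y=-5.064729: f=-5.645721 → y ← -5.064729 + 0.27·(-5.645721) = -6.589074
y(1.25) ≈ -6.5891

-6.5891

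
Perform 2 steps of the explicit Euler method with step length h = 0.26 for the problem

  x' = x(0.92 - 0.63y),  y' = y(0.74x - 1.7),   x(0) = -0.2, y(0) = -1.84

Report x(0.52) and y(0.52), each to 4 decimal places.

Euler on (x,y): x_{n+1} = x_n + h·x', y_{n+1} = y_n + h·y'.
0.000000: (-0.200000, -1.840000); f=(-0.415840, 3.400320) → (-0.308118, -0.955917)
0.260000: (-0.308118, -0.955917); f=(-0.469026, 1.843015) → (-0.430065, -0.476733)
(x(0.52), y(0.52)) ≈ (-0.4301, -0.4767)

-0.4301, -0.4767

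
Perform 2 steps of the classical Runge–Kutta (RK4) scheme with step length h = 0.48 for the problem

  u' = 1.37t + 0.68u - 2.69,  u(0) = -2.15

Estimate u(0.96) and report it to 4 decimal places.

-6.9783

RK4: k1 = f(t_n, u_n); k2 = f(t_n + h/2, u_n + (h/2)·k1); k3 = f(t_n + h/2, u_n + (h/2)·k2); k4 = f(t_n + h, u_n + h·k3); u_{n+1} = u_n + (h/6)·(k1 + 2k2 + 2k3 + k4).
t=0.000000, u=-2.150000:
  k1 = f(0.000000, -2.150000) = -4.152000
  k2 = f(0.240000, -3.146480) = -4.500806
  k3 = f(0.240000, -3.230194) = -4.557732
  k4 = f(0.480000, -4.337711) = -4.982044
  u ← -2.150000 + (0.48/6)·(k1 + 2k2 + 2k3 + k4) = -4.330090
t=0.480000, u=-4.330090:
  k1 = f(0.480000, -4.330090) = -4.976861
  k2 = f(0.720000, -5.524536) = -5.460285
  k3 = f(0.720000, -5.640558) = -5.539179
  k4 = f(0.960000, -6.988896) = -6.127249
  u ← -4.330090 + (0.48/6)·(k1 + 2k2 + 2k3 + k4) = -6.978333
u(0.96) ≈ -6.9783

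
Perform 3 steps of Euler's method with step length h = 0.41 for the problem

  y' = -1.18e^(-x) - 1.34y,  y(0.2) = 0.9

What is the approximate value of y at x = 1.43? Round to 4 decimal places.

Euler: y_{n+1} = y_n + h·f(x_n, y_n).
x=0.200000, y=0.900000: f=-2.172102 → y ← 0.900000 + 0.41·(-2.172102) = 0.009438
x=0.610000, y=0.009438: f=-0.653801 → y ← 0.009438 + 0.41·(-0.653801) = -0.258620
x=1.020000, y=-0.258620: f=-0.078951 → y ← -0.258620 + 0.41·(-0.078951) = -0.290990
y(1.43) ≈ -0.2910

-0.2910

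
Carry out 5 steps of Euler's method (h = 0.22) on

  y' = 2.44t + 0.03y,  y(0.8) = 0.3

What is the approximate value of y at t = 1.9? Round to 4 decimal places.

3.6745

Euler: y_{n+1} = y_n + h·f(t_n, y_n).
t=0.800000, y=0.300000: f=1.961000 → y ← 0.300000 + 0.22·1.961000 = 0.731420
t=1.020000, y=0.731420: f=2.510743 → y ← 0.731420 + 0.22·2.510743 = 1.283783
t=1.240000, y=1.283783: f=3.064114 → y ← 1.283783 + 0.22·3.064114 = 1.957888
t=1.460000, y=1.957888: f=3.621137 → y ← 1.957888 + 0.22·3.621137 = 2.754538
t=1.680000, y=2.754538: f=4.181836 → y ← 2.754538 + 0.22·4.181836 = 3.674542
y(1.9) ≈ 3.6745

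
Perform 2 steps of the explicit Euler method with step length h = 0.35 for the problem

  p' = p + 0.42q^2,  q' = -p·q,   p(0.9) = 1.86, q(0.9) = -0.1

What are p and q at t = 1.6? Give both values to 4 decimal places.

Euler on (p,q): p_{n+1} = p_n + h·p', q_{n+1} = q_n + h·q'.
0.900000: (1.860000, -0.100000); f=(1.864200, 0.186000) → (2.512470, -0.034900)
1.250000: (2.512470, -0.034900); f=(2.512982, 0.087685) → (3.392014, -0.004210)
(p(1.6), q(1.6)) ≈ (3.3920, -0.0042)

3.3920, -0.0042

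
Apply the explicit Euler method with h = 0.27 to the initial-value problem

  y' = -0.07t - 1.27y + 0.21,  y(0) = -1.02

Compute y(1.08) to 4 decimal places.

Euler: y_{n+1} = y_n + h·f(t_n, y_n).
t=0.000000, y=-1.020000: f=1.505400 → y ← -1.020000 + 0.27·1.505400 = -0.613542
t=0.270000, y=-0.613542: f=0.970298 → y ← -0.613542 + 0.27·0.970298 = -0.351561
t=0.540000, y=-0.351561: f=0.618683 → y ← -0.351561 + 0.27·0.618683 = -0.184517
t=0.810000, y=-0.184517: f=0.387637 → y ← -0.184517 + 0.27·0.387637 = -0.079855
y(1.08) ≈ -0.0799

-0.0799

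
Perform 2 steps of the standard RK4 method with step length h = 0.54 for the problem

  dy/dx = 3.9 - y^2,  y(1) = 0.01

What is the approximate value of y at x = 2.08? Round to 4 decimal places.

RK4: k1 = f(x_n, y_n); k2 = f(x_n + h/2, y_n + (h/2)·k1); k3 = f(x_n + h/2, y_n + (h/2)·k2); k4 = f(x_n + h, y_n + h·k3); y_{n+1} = y_n + (h/6)·(k1 + 2k2 + 2k3 + k4).
x=1.000000, y=0.010000:
  k1 = f(1.000000, 0.010000) = 3.899900
  k2 = f(1.270000, 1.062973) = 2.770088
  k3 = f(1.270000, 0.757924) = 3.325551
  k4 = f(1.540000, 1.805798) = 0.639094
  y ← 0.010000 + (0.54/6)·(k1 + 2k2 + 2k3 + k4) = 1.515725
x=1.540000, y=1.515725:
  k1 = f(1.540000, 1.515725) = 1.602579
  k2 = f(1.810000, 1.948421) = 0.103656
  k3 = f(1.810000, 1.543712) = 1.516954
  k4 = f(2.080000, 2.334880) = -1.551664
  y ← 1.515725 + (0.54/6)·(k1 + 2k2 + 2k3 + k4) = 1.812017
y(2.08) ≈ 1.8120

1.8120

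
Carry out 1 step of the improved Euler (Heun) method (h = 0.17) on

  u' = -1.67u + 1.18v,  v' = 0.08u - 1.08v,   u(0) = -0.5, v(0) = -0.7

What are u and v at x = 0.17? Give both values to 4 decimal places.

Heun on (u,v): k1 = f(x_n, state_n); k2 = f(x_n + h, state_n + h·k1); state_{n+1} = state_n + (h/2)·(k1 + k2).
0.000000: (-0.500000, -0.700000)
  k1 = (0.009000, 0.716000)
  predictor → (-0.498470, -0.578280)
  k2 = (0.150075, 0.584665)
  → (-0.486479, -0.589443)
(u(0.17), v(0.17)) ≈ (-0.4865, -0.5894)

-0.4865, -0.5894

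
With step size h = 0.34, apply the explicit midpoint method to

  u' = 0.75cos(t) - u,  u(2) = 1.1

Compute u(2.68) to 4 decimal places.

0.3008

Midpoint: k1 = f(t_n, u_n); k2 = f(t_n + h/2, u_n + (h/2)·k1); u_{n+1} = u_n + h·k2.
t=2.000000, u=1.100000:
  k1 = f(2.000000, 1.100000) = -1.412110
  k2 = f(2.170000, 0.859941) = -1.282930
  u ← 1.100000 + 0.34·(-1.282930) = 0.663804
t=2.340000, u=0.663804:
  k1 = f(2.340000, 0.663804) = -1.185476
  k2 = f(2.510000, 0.462273) = -1.067589
  u ← 0.663804 + 0.34·(-1.067589) = 0.300824
u(2.68) ≈ 0.3008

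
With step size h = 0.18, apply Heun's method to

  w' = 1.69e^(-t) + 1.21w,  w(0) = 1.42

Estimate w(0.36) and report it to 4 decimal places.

2.8373

Heun: k1 = f(t_n, w_n); k2 = f(t_n + h, w_n + h·k1); w_{n+1} = w_n + (h/2)·(k1 + k2).
t=0.000000, w=1.420000:
  k1 = f(0.000000, 1.420000) = 3.408200
  k2 = f(0.180000, 2.033476) = 3.872113
  w ← 1.420000 + (0.18/2)·(3.408200 + 3.872113) = 2.075228
t=0.180000, w=2.075228:
  k1 = f(0.180000, 2.075228) = 3.922633
  k2 = f(0.360000, 2.781302) = 4.544448
  w ← 2.075228 + (0.18/2)·(3.922633 + 4.544448) = 2.837265
w(0.36) ≈ 2.8373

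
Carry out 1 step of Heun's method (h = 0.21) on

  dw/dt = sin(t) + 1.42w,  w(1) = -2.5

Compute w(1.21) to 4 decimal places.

-3.1437

Heun: k1 = f(t_n, w_n); k2 = f(t_n + h, w_n + h·k1); w_{n+1} = w_n + (h/2)·(k1 + k2).
t=1.000000, w=-2.500000:
  k1 = f(1.000000, -2.500000) = -2.708529
  k2 = f(1.210000, -3.068791) = -3.422067
  w ← -2.500000 + (0.21/2)·(-2.708529 + (-3.422067)) = -3.143713
w(1.21) ≈ -3.1437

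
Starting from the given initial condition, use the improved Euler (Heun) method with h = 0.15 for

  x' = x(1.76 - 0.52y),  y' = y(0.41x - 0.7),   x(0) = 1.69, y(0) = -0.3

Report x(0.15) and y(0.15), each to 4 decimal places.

2.2455, -0.3042

Heun on (x,y): k1 = f(s_n, state_n); k2 = f(s_n + h, state_n + h·k1); state_{n+1} = state_n + (h/2)·(k1 + k2).
0.000000: (1.690000, -0.300000)
  k1 = (3.238040, 0.002130)
  predictor → (2.175706, -0.299681)
  k2 = (4.168291, -0.057550)
  → (2.245475, -0.304157)
(x(0.15), y(0.15)) ≈ (2.2455, -0.3042)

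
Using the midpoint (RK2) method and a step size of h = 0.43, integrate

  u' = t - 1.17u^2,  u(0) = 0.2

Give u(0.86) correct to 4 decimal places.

Midpoint: k1 = f(t_n, u_n); k2 = f(t_n + h/2, u_n + (h/2)·k1); u_{n+1} = u_n + h·k2.
t=0.000000, u=0.200000:
  k1 = f(0.000000, 0.200000) = -0.046800
  k2 = f(0.215000, 0.189938) = 0.172791
  u ← 0.200000 + 0.43·0.172791 = 0.274300
t=0.430000, u=0.274300:
  k1 = f(0.430000, 0.274300) = 0.341969
  k2 = f(0.645000, 0.347823) = 0.503452
  u ← 0.274300 + 0.43·0.503452 = 0.490784
u(0.86) ≈ 0.4908

0.4908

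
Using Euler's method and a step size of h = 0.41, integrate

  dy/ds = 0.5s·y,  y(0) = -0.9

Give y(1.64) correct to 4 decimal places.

Euler: y_{n+1} = y_n + h·f(s_n, y_n).
s=0.000000, y=-0.900000: f=0.000000 → y ← -0.900000 + 0.41·0.000000 = -0.900000
s=0.410000, y=-0.900000: f=-0.184500 → y ← -0.900000 + 0.41·(-0.184500) = -0.975645
s=0.820000, y=-0.975645: f=-0.400014 → y ← -0.975645 + 0.41·(-0.400014) = -1.139651
s=1.230000, y=-1.139651: f=-0.700885 → y ← -1.139651 + 0.41·(-0.700885) = -1.427014
y(1.64) ≈ -1.4270

-1.4270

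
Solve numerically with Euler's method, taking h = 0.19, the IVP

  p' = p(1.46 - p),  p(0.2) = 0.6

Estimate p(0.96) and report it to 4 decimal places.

0.9952

Euler: p_{n+1} = p_n + h·f(t_n, p_n).
t=0.200000, p=0.600000: f=0.516000 → p ← 0.600000 + 0.19·0.516000 = 0.698040
t=0.390000, p=0.698040: f=0.531879 → p ← 0.698040 + 0.19·0.531879 = 0.799097
t=0.580000, p=0.799097: f=0.528126 → p ← 0.799097 + 0.19·0.528126 = 0.899441
t=0.770000, p=0.899441: f=0.504190 → p ← 0.899441 + 0.19·0.504190 = 0.995237
p(0.96) ≈ 0.9952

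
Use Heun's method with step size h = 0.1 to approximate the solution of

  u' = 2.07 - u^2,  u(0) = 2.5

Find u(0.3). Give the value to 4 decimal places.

1.8196

Heun: k1 = f(t_n, u_n); k2 = f(t_n + h, u_n + h·k1); u_{n+1} = u_n + (h/2)·(k1 + k2).
t=0.000000, u=2.500000:
  k1 = f(0.000000, 2.500000) = -4.180000
  k2 = f(0.100000, 2.082000) = -2.264724
  u ← 2.500000 + (0.1/2)·(-4.180000 + (-2.264724)) = 2.177764
t=0.100000, u=2.177764:
  k1 = f(0.100000, 2.177764) = -2.672655
  k2 = f(0.200000, 1.910498) = -1.580004
  u ← 2.177764 + (0.1/2)·(-2.672655 + (-1.580004)) = 1.965131
t=0.200000, u=1.965131:
  k1 = f(0.200000, 1.965131) = -1.791739
  k2 = f(0.300000, 1.785957) = -1.119642
  u ← 1.965131 + (0.1/2)·(-1.791739 + (-1.119642)) = 1.819562
u(0.3) ≈ 1.8196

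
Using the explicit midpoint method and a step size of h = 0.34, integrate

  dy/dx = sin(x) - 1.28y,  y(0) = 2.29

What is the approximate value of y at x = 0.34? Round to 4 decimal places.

1.5678

Midpoint: k1 = f(x_n, y_n); k2 = f(x_n + h/2, y_n + (h/2)·k1); y_{n+1} = y_n + h·k2.
x=0.000000, y=2.290000:
  k1 = f(0.000000, 2.290000) = -2.931200
  k2 = f(0.170000, 1.791696) = -2.124189
  y ← 2.290000 + 0.34·(-2.124189) = 1.567776
y(0.34) ≈ 1.5678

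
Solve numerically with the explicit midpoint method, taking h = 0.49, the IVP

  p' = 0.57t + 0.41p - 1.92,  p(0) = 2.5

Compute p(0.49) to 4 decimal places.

Midpoint: k1 = f(t_n, p_n); k2 = f(t_n + h/2, p_n + (h/2)·k1); p_{n+1} = p_n + h·k2.
t=0.000000, p=2.500000:
  k1 = f(0.000000, 2.500000) = -0.895000
  k2 = f(0.245000, 2.280725) = -0.845253
  p ← 2.500000 + 0.49·(-0.845253) = 2.085826
p(0.49) ≈ 2.0858

2.0858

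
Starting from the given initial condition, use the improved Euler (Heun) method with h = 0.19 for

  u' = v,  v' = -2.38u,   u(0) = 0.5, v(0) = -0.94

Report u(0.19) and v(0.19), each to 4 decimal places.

Heun on (u,v): k1 = f(t_n, state_n); k2 = f(t_n + h, state_n + h·k1); state_{n+1} = state_n + (h/2)·(k1 + k2).
0.000000: (0.500000, -0.940000)
  k1 = (-0.940000, -1.190000)
  predictor → (0.321400, -1.166100)
  k2 = (-1.166100, -0.764932)
  → (0.299921, -1.125719)
(u(0.19), v(0.19)) ≈ (0.2999, -1.1257)

0.2999, -1.1257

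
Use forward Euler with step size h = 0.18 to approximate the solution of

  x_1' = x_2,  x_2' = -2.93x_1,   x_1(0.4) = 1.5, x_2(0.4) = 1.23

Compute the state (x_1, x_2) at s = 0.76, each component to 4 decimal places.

1.8004, -0.4690

Euler on (x_1,x_2): x_1_{n+1} = x_1_n + h·x_1', x_2_{n+1} = x_2_n + h·x_2'.
0.400000: (1.500000, 1.230000); f=(1.230000, -4.395000) → (1.721400, 0.438900)
0.580000: (1.721400, 0.438900); f=(0.438900, -5.043702) → (1.800402, -0.468966)
(x_1(0.76), x_2(0.76)) ≈ (1.8004, -0.4690)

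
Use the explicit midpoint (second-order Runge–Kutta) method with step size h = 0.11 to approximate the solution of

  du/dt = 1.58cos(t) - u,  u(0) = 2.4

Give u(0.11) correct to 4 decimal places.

2.3145

Midpoint: k1 = f(t_n, u_n); k2 = f(t_n + h/2, u_n + (h/2)·k1); u_{n+1} = u_n + h·k2.
t=0.000000, u=2.400000:
  k1 = f(0.000000, 2.400000) = -0.820000
  k2 = f(0.055000, 2.354900) = -0.777289
  u ← 2.400000 + 0.11·(-0.777289) = 2.314498
u(0.11) ≈ 2.3145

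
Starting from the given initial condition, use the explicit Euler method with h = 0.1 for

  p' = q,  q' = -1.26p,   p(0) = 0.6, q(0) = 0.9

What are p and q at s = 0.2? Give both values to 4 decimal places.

Euler on (p,q): p_{n+1} = p_n + h·p', q_{n+1} = q_n + h·q'.
0.000000: (0.600000, 0.900000); f=(0.900000, -0.756000) → (0.690000, 0.824400)
0.100000: (0.690000, 0.824400); f=(0.824400, -0.869400) → (0.772440, 0.737460)
(p(0.2), q(0.2)) ≈ (0.7724, 0.7375)

0.7724, 0.7375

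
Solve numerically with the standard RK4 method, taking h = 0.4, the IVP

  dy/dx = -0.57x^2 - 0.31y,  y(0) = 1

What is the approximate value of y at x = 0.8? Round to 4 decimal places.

RK4: k1 = f(x_n, y_n); k2 = f(x_n + h/2, y_n + (h/2)·k1); k3 = f(x_n + h/2, y_n + (h/2)·k2); k4 = f(x_n + h, y_n + h·k3); y_{n+1} = y_n + (h/6)·(k1 + 2k2 + 2k3 + k4).
x=0.000000, y=1.000000:
  k1 = f(0.000000, 1.000000) = -0.310000
  k2 = f(0.200000, 0.938000) = -0.313580
  k3 = f(0.200000, 0.937284) = -0.313358
  k4 = f(0.400000, 0.874657) = -0.362344
  y ← 1.000000 + (0.4/6)·(k1 + 2k2 + 2k3 + k4) = 0.871585
x=0.400000, y=0.871585:
  k1 = f(0.400000, 0.871585) = -0.361391
  k2 = f(0.600000, 0.799307) = -0.452985
  k3 = f(0.600000, 0.780988) = -0.447306
  k4 = f(0.800000, 0.692663) = -0.579525
  y ← 0.871585 + (0.4/6)·(k1 + 2k2 + 2k3 + k4) = 0.688819
y(0.8) ≈ 0.6888

0.6888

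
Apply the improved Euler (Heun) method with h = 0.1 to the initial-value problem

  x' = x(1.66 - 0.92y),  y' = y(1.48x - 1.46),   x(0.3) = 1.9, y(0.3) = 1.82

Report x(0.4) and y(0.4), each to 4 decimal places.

Heun on (x,y): k1 = f(t_n, state_n); k2 = f(t_n + h, state_n + h·k1); state_{n+1} = state_n + (h/2)·(k1 + k2).
0.300000: (1.900000, 1.820000)
  k1 = (-0.027360, 2.460640)
  predictor → (1.897264, 2.066064)
  k2 = (-0.456821, 2.784952)
  → (1.875791, 2.082280)
(x(0.4), y(0.4)) ≈ (1.8758, 2.0823)

1.8758, 2.0823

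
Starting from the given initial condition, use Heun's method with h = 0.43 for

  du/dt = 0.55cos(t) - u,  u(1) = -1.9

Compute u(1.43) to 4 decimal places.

-1.2056

Heun: k1 = f(t_n, u_n); k2 = f(t_n + h, u_n + h·k1); u_{n+1} = u_n + (h/2)·(k1 + k2).
t=1.000000, u=-1.900000:
  k1 = f(1.000000, -1.900000) = 2.197166
  k2 = f(1.430000, -0.955219) = 1.032401
  u ← -1.900000 + (0.43/2)·(2.197166 + 1.032401) = -1.205643
u(1.43) ≈ -1.2056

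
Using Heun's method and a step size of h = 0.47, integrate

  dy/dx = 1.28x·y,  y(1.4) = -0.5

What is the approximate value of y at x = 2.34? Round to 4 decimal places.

Heun: k1 = f(x_n, y_n); k2 = f(x_n + h, y_n + h·k1); y_{n+1} = y_n + (h/2)·(k1 + k2).
x=1.400000, y=-0.500000:
  k1 = f(1.400000, -0.500000) = -0.896000
  k2 = f(1.870000, -0.921120) = -2.204793
  y ← -0.500000 + (0.47/2)·(-0.896000 + (-2.204793)) = -1.228686
x=1.870000, y=-1.228686:
  k1 = f(1.870000, -1.228686) = -2.940984
  k2 = f(2.340000, -2.610949) = -7.820313
  y ← -1.228686 + (0.47/2)·(-2.940984 + (-7.820313)) = -3.757591
y(2.34) ≈ -3.7576

-3.7576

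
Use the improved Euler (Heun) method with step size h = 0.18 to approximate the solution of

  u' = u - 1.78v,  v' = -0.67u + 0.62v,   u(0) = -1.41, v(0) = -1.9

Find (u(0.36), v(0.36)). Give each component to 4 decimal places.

-0.5138, -2.0949

Heun on (u,v): k1 = f(x_n, state_n); k2 = f(x_n + h, state_n + h·k1); state_{n+1} = state_n + (h/2)·(k1 + k2).
0.000000: (-1.410000, -1.900000)
  k1 = (1.972000, -0.233300)
  predictor → (-1.055040, -1.941994)
  k2 = (2.401709, -0.497159)
  → (-1.016366, -1.965741)
0.180000: (-1.016366, -1.965741)
  k1 = (2.482653, -0.537794)
  predictor → (-0.569489, -2.062544)
  k2 = (3.101840, -0.897220)
  → (-0.513762, -2.094893)
(u(0.36), v(0.36)) ≈ (-0.5138, -2.0949)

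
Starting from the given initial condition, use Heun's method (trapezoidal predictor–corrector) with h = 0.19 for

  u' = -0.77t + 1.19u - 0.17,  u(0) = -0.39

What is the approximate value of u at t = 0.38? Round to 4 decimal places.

-0.7542

Heun: k1 = f(t_n, u_n); k2 = f(t_n + h, u_n + h·k1); u_{n+1} = u_n + (h/2)·(k1 + k2).
t=0.000000, u=-0.390000:
  k1 = f(0.000000, -0.390000) = -0.634100
  k2 = f(0.190000, -0.510479) = -0.923770
  u ← -0.390000 + (0.19/2)·(-0.634100 + (-0.923770)) = -0.537998
t=0.190000, u=-0.537998:
  k1 = f(0.190000, -0.537998) = -0.956517
  k2 = f(0.380000, -0.719736) = -1.319086
  u ← -0.537998 + (0.19/2)·(-0.956517 + (-1.319086)) = -0.754180
u(0.38) ≈ -0.7542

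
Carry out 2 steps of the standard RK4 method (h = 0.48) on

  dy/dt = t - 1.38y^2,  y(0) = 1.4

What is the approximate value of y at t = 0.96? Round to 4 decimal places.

RK4: k1 = f(t_n, y_n); k2 = f(t_n + h/2, y_n + (h/2)·k1); k3 = f(t_n + h/2, y_n + (h/2)·k2); k4 = f(t_n + h, y_n + h·k3); y_{n+1} = y_n + (h/6)·(k1 + 2k2 + 2k3 + k4).
t=0.000000, y=1.400000:
  k1 = f(0.000000, 1.400000) = -2.704800
  k2 = f(0.240000, 0.750848) = -0.538006
  k3 = f(0.240000, 1.270878) = -1.988882
  k4 = f(0.480000, 0.445336) = 0.206312
  y ← 1.400000 + (0.48/6)·(k1 + 2k2 + 2k3 + k4) = 0.795819
t=0.480000, y=0.795819:
  k1 = f(0.480000, 0.795819) = -0.393992
  k2 = f(0.720000, 0.701261) = 0.041362
  k3 = f(0.720000, 0.805746) = -0.175932
  k4 = f(0.960000, 0.711371) = 0.261652
  y ← 0.795819 + (0.48/6)·(k1 + 2k2 + 2k3 + k4) = 0.763700
y(0.96) ≈ 0.7637

0.7637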